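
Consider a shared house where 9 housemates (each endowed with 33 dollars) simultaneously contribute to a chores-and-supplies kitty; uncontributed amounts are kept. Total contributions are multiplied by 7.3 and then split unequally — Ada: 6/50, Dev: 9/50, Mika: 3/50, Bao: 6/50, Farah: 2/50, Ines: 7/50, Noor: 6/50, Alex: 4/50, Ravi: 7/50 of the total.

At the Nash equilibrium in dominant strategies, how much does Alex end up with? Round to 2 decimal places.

Player j's private return per contributed unit is 7.3 × (j's share). Contributing is weakly dominant for j when that share is at least 1/7.3 = 0.1370, and contributing 0 is dominant otherwise.
Dev, Ines and Ravi clear that bar, contributing 33 each; the remaining 6 contribute 0. Total contributed: 99.
Alex keeps 33 and receives 7.3 × 99 × 4/50 = 57.82 from the chores-and-supplies kitty, for a payoff of 90.82.

90.82 dollars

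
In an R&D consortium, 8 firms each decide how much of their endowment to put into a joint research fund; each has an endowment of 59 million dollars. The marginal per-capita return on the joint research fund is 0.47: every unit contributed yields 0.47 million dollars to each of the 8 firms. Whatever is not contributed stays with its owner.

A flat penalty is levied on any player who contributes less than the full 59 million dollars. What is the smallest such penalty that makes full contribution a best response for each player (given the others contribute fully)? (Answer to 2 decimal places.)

Given the others contribute fully, the best deviation is to contribute 0 (any partial contribution still incurs the fine and gives up units whose private return 0.47 is below 1).
Deviating from 59 to 0 saves 59 million dollars but forfeits the deviator's share of the drop in the joint research fund: 0.47 × 59 = 27.73.
So the deviation gain is 59 − 27.73 = 31.27, and the fine must be at least 31.27 million dollars to wipe it out.

31.27 million dollars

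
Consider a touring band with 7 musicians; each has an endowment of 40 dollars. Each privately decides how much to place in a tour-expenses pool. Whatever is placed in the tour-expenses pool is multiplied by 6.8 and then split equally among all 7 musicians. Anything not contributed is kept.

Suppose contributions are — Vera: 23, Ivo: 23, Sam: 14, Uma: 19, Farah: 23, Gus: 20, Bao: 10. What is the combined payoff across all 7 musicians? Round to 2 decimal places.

1045.60 dollars

Total contributed: 23 + 23 + 14 + 19 + 23 + 20 + 10 = 132; total kept: 7 × 40 − 132 = 148.
The tour-expenses pool pays out 6.8 × 132 = 897.60 in aggregate.
Group total = 148 + 897.60 = 1045.60.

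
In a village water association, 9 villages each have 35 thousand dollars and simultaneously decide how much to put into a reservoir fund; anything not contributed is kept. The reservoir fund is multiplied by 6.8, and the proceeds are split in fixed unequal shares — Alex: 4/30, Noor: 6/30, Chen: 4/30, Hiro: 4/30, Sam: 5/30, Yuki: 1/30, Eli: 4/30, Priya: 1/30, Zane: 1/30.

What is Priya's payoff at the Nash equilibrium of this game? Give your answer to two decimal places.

50.87 thousand dollars

A player with share s gets back 6.8·s per unit contributed, so full contribution is dominant for anyone with s > 1/6.8 = 0.1471 and zero contribution is dominant for anyone below.
The shares above 0.1471 belong to Noor and Sam, contributing 35 each; the remaining 7 contribute 0. Total contributed: 70.
Priya keeps 35 and receives 6.8 × 70 × 1/30 = 15.87 from the reservoir fund, for a payoff of 50.87.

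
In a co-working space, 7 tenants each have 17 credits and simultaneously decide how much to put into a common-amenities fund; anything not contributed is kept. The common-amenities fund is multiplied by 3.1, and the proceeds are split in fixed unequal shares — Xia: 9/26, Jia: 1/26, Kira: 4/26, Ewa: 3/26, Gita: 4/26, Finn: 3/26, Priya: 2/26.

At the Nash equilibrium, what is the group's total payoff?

Player j's private return per contributed unit is 3.1 × (j's share). Contributing is weakly dominant for j when that share is at least 1/3.1 = 0.3226, and contributing 0 is dominant otherwise.
Xia alone (share 9/26) is above the threshold, contributing 17; the remaining 6 contribute 0. Total contributed: 17.
The common-amenities fund pays out 3.1 × 17 = 52.70 in total (split across the unequal shares, but the aggregate is all that matters for the group sum).
The 6 free-riders keep 17 each, adding 102. Group total = 102 + 52.70 = 154.70.

154.70 credits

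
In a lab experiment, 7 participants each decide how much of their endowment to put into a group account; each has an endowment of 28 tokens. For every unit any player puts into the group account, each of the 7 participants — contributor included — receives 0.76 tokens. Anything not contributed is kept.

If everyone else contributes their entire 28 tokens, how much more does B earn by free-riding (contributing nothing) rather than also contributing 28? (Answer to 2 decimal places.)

6.72 tokens

Switching from a contribution of 28 to 0 lets B keep an extra 28 tokens, but lowers the group account by 28, which costs B their own share of that drop: 0.76 × 28 = 21.28.
Net gain = 28 − 21.28 = 6.72. The private return per contributed unit (0.76) is below 1, so free-riding is indeed the best response regardless of what the others do.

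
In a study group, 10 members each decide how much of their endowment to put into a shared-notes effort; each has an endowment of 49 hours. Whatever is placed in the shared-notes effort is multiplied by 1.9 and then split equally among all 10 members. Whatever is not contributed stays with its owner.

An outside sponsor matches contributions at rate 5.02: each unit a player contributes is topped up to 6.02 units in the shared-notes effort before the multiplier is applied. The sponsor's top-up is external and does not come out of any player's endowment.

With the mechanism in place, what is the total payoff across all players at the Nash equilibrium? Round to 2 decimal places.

5604.62 hours

Under the mechanism each unit contributed yields 1.9 × 6.02 / 10 = 1.1438 back to its contributor per unit of net cost, which exceeds 1, making full contribution the dominant choice for everyone.
At the Nash equilibrium everyone contributes 49. Group total payoff = 1.9 × 6.02 × 490 = 5604.62.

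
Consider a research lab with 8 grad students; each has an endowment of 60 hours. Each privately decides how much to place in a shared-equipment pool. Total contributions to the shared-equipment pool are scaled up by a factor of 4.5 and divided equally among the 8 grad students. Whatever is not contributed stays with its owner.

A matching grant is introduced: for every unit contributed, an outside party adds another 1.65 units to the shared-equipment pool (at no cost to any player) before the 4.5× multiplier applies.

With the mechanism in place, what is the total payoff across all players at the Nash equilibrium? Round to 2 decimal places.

5724.00 hours

The effective private return per unit is now 4.5 × 2.65 / 8 = 1.4906 > 1, so every player's dominant strategy flips to full contribution.
At the Nash equilibrium everyone contributes 60. Group total payoff = 4.5 × 2.65 × 480 = 5724.00.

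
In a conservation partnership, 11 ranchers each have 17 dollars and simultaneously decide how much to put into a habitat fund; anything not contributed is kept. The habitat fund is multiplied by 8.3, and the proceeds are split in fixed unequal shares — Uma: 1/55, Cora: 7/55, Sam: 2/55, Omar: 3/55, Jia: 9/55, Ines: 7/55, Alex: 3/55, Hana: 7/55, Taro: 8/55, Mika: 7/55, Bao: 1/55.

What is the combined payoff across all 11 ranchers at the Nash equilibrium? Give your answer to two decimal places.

For player j, contributing a unit is worthwhile iff 8.3 × (j's share) ≥ 1, i.e. iff j's share is at least 0.1205.
The shares above 0.1205 belong to Cora, Jia, Ines, Hana, Taro and Mika, contributing 17 each; the remaining 5 contribute 0. Total contributed: 102.
The habitat fund pays out 8.3 × 102 = 846.60 in total (split across the unequal shares, but the aggregate is all that matters for the group sum).
The 5 free-riders keep 17 each, adding 85. Group total = 85 + 846.60 = 931.60.

931.60 dollars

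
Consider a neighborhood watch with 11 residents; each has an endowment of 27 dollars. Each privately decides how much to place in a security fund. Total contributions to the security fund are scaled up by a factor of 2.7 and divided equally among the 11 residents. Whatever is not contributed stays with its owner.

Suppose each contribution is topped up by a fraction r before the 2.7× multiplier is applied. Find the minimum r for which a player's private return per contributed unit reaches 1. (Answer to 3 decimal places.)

With matching at rate r, one contributed unit becomes (1 + r) in the security fund and returns 2.7 × (1 + r) / 11 to the contributor.
Setting this equal to 1: 1 + r = 11/2.7 = 4.0741.
So the minimum matching rate is r = 4.0741 − 1 = 3.074.

3.074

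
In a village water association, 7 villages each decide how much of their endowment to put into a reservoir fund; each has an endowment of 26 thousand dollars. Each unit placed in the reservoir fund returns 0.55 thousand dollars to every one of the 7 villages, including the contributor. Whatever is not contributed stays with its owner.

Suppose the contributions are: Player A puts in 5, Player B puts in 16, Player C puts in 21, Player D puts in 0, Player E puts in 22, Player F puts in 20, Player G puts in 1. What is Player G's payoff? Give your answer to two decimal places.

Total contributed: 5 + 16 + 21 + 0 + 22 + 20 + 1 = 85.
Each receives 0.55 × 85 = 46.75 from the reservoir fund.
Player G keeps 26 − 1 = 25, so Player G's payoff is 25 + 46.75 = 71.75.

71.75 thousand dollars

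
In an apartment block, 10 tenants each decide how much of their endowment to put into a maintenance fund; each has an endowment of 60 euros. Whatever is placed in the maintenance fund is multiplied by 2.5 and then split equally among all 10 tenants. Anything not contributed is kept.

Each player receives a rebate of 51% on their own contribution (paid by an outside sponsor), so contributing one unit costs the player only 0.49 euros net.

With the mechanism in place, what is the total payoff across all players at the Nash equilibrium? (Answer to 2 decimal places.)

600.00 euros

With the mechanism, a contributed unit returns (2.5/10) / 0.49 = 0.5102 per unit of net cost — still below 1 — so contributing 0 remains dominant for every player.
Everyone keeps their endowment and the group total is 10 × 60 = 600.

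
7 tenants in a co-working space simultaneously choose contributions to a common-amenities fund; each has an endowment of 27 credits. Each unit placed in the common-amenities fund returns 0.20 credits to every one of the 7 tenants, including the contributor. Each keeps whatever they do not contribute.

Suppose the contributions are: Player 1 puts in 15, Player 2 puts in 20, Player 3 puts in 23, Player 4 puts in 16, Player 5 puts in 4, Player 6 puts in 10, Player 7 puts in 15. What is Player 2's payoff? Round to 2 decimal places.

Total contributed: 15 + 20 + 23 + 16 + 4 + 10 + 15 = 103.
Each receives 0.20 × 103 = 20.60 from the common-amenities fund.
Player 2 keeps 27 − 20 = 7, so Player 2's payoff is 7 + 20.60 = 27.60.

27.60 credits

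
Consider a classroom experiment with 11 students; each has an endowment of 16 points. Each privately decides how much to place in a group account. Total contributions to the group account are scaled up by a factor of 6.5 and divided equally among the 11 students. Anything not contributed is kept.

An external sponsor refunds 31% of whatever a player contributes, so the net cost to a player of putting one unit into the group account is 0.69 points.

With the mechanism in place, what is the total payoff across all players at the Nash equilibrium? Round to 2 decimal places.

176.00 points

Even with the mechanism, each unit contributed returns only (6.5/11) / 0.69 = 0.8564 per unit of net cost, so contributing nothing is still dominant.
Everyone keeps their endowment and the group total is 11 × 16 = 176.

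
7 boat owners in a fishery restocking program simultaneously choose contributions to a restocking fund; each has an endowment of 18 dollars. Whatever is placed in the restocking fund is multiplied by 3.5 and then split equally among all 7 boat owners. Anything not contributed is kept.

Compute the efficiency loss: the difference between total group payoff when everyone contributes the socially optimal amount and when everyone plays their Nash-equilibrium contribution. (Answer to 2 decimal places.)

Each contributed unit returns 3.5/7 = 0.5000 to its contributor — below 1 — so contributing 0 is dominant for every player. At the Nash equilibrium everyone keeps their 18, and the group total is 7 × 18 = 126.
Each contributed unit returns 3.500 to the group as a whole (0.5000 to each of 7 players), which exceeds 1, so the social optimum is full contribution: group total = 3.500 × 126 = 441.00.
Efficiency loss = 441.00 − 126 = 315.00.

315.00 dollars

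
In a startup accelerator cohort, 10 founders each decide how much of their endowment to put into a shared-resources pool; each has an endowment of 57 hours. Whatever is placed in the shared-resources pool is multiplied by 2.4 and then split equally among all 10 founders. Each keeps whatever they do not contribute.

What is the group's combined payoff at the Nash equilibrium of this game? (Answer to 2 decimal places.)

Each contributed unit returns 2.4/10 = 0.2400 to its contributor — below 1 — so contributing 0 is dominant for every player. At the Nash equilibrium everyone keeps their 57, and the group total is 10 × 57 = 570.

570.00 hours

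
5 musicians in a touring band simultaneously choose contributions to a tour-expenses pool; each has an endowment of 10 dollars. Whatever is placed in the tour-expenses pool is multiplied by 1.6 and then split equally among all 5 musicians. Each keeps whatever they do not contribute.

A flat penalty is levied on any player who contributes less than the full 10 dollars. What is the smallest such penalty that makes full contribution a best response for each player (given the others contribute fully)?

6.80 dollars

Given the others contribute fully, the best deviation is to contribute 0 (any partial contribution still incurs the fine and gives up units whose private return 0.3200 is below 1).
Deviating from 10 to 0 saves 10 dollars but forfeits the deviator's share of the drop in the tour-expenses pool: 1.6/5 × 10 = 3.20.
So the deviation gain is 10 − 3.20 = 6.80, and the fine must be at least 6.80 dollars to wipe it out.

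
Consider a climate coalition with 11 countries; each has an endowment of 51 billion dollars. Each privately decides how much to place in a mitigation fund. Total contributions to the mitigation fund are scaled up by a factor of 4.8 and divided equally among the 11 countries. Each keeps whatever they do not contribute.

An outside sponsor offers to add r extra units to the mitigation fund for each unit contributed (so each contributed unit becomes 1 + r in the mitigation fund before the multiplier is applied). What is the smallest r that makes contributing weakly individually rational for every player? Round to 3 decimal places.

1.292

With matching at rate r, one contributed unit becomes (1 + r) in the mitigation fund and returns 4.8 × (1 + r) / 11 to the contributor.
Setting this equal to 1: 1 + r = 11/4.8 = 2.2917.
So the minimum matching rate is r = 2.2917 − 1 = 1.292.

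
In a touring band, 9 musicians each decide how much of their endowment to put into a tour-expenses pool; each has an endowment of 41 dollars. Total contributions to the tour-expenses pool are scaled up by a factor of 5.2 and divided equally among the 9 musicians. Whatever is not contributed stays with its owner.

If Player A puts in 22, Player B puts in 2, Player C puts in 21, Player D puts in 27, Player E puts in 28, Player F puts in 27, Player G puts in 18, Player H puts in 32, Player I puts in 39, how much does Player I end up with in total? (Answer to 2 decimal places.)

Total contributed: 22 + 2 + 21 + 27 + 28 + 27 + 18 + 32 + 39 = 216.
Each receives 5.2 × 216 / 9 = 124.80 from the tour-expenses pool.
Player I keeps 41 − 39 = 2, so Player I's payoff is 2 + 124.80 = 126.80.

126.80 dollars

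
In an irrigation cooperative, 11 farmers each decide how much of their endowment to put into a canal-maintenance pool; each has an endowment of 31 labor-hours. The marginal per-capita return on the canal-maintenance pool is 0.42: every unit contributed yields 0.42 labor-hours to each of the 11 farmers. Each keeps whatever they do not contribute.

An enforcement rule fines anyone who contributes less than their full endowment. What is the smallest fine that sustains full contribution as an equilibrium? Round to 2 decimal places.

17.98 labor-hours

Given the others contribute fully, the best deviation is to contribute 0 (any partial contribution still incurs the fine and gives up units whose private return 0.42 is below 1).
Deviating from 31 to 0 saves 31 labor-hours but forfeits the deviator's share of the drop in the canal-maintenance pool: 0.42 × 31 = 13.02.
So the deviation gain is 31 − 13.02 = 17.98, and the fine must be at least 17.98 labor-hours to wipe it out.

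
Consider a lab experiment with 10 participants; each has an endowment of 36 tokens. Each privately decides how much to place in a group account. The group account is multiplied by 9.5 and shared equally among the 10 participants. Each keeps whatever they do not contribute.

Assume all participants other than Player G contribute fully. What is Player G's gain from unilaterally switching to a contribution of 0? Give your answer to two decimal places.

Switching from a contribution of 36 to 0 lets Player G keep an extra 36 tokens, but lowers the group account by 36, which costs Player G their own share of that drop: 9.5/10 × 36 = 34.20.
Net gain = 36 − 34.20 = 1.80. The private return per contributed unit (0.9500) is below 1, so free-riding is indeed the best response regardless of what the others do.

1.80 tokens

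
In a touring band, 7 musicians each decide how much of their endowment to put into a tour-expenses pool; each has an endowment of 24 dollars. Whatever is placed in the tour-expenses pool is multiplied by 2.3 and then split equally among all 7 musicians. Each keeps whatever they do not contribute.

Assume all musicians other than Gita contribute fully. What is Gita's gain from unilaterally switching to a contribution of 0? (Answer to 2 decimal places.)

Switching from a contribution of 24 to 0 lets Gita keep an extra 24 dollars, but lowers the tour-expenses pool by 24, which costs Gita their own share of that drop: 2.3/7 × 24 = 7.89.
Net gain = 24 − 7.89 = 16.11. The private return per contributed unit (0.3286) is below 1, so free-riding is indeed the best response regardless of what the others do.

16.11 dollars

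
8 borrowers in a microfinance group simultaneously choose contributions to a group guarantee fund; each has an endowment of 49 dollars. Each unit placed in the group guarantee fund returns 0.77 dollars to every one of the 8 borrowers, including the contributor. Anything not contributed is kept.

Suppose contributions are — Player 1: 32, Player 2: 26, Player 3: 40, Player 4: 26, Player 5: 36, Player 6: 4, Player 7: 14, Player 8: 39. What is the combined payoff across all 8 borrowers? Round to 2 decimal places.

1511.72 dollars

Total contributed: 32 + 26 + 40 + 26 + 36 + 4 + 14 + 39 = 217; total kept: 8 × 49 − 217 = 175.
The group guarantee fund pays out 0.77 × 8 × 217 = 1336.72 in aggregate.
Group total = 175 + 1336.72 = 1511.72.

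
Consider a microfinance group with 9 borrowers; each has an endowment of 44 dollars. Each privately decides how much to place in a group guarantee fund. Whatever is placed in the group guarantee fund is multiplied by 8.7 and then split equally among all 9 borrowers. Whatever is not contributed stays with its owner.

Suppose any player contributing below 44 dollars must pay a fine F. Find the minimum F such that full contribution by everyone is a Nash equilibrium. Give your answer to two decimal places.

1.47 dollars

Given the others contribute fully, the best deviation is to contribute 0 (any partial contribution still incurs the fine and gives up units whose private return 0.9667 is below 1).
Deviating from 44 to 0 saves 44 dollars but forfeits the deviator's share of the drop in the group guarantee fund: 8.7/9 × 44 = 42.53.
So the deviation gain is 44 − 42.53 = 1.47, and the fine must be at least 1.47 dollars to wipe it out.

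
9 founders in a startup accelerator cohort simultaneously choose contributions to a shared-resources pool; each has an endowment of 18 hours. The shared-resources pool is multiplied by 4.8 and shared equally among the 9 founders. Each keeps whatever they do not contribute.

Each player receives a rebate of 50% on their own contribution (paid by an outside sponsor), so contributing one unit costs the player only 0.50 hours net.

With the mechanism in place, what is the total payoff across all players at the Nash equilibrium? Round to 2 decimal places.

858.60 hours

Under the mechanism each unit contributed yields (4.8/9) / 0.50 = 1.0667 back to its contributor per unit of net cost, which exceeds 1, making full contribution the dominant choice for everyone.
At the Nash equilibrium everyone contributes 18. Group total payoff = 9 × (18 × 0.50 + 4.8 × 18) = 858.60.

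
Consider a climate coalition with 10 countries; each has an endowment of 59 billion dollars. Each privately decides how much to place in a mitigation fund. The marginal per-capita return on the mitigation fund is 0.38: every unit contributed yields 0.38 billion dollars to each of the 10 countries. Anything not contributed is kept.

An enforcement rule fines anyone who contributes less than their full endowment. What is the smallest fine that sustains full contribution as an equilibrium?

Given the others contribute fully, the best deviation is to contribute 0 (any partial contribution still incurs the fine and gives up units whose private return 0.38 is below 1).
Deviating from 59 to 0 saves 59 billion dollars but forfeits the deviator's share of the drop in the mitigation fund: 0.38 × 59 = 22.42.
So the deviation gain is 59 − 22.42 = 36.58, and the fine must be at least 36.58 billion dollars to wipe it out.

36.58 billion dollars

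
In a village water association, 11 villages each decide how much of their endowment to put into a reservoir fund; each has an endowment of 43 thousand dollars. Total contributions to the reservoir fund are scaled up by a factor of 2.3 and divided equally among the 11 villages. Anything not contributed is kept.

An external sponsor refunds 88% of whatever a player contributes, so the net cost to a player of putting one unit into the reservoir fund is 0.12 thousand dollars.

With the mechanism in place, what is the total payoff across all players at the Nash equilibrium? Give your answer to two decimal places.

The effective private return per unit is now (2.3/11) / 0.12 = 1.7424 > 1, so every player's dominant strategy flips to full contribution.
So the Nash equilibrium is full contribution by all 11; the group earns 11 × (43 × 0.88 + 2.3 × 43) = 1504.14.

1504.14 thousand dollars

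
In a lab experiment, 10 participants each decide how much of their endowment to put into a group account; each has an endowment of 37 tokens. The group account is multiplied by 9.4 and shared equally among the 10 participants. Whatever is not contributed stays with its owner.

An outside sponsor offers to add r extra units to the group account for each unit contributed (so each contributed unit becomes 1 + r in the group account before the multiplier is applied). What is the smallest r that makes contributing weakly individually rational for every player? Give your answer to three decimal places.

0.064

With matching at rate r, one contributed unit becomes (1 + r) in the group account and returns 9.4 × (1 + r) / 10 to the contributor.
Setting this equal to 1: 1 + r = 10/9.4 = 1.0638.
So the minimum matching rate is r = 1.0638 − 1 = 0.064.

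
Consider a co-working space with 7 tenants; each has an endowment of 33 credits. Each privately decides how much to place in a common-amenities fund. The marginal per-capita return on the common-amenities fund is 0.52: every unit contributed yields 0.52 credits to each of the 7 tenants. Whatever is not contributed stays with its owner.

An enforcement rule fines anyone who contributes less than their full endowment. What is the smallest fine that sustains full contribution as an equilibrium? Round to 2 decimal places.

15.84 credits

Given the others contribute fully, the best deviation is to contribute 0 (any partial contribution still incurs the fine and gives up units whose private return 0.52 is below 1).
Deviating from 33 to 0 saves 33 credits but forfeits the deviator's share of the drop in the common-amenities fund: 0.52 × 33 = 17.16.
So the deviation gain is 33 − 17.16 = 15.84, and the fine must be at least 15.84 credits to wipe it out.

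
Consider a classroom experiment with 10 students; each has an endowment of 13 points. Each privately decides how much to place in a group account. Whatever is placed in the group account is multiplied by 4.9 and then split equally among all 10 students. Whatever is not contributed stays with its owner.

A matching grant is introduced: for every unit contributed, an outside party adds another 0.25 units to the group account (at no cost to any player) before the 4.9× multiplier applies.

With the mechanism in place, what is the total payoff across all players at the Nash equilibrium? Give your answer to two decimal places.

130.00 points

The effective private return is 4.9 × 1.25 / 10 = 0.6125, which is still under 1, so the mechanism doesn't change anyone's dominant strategy: zero contribution.
Everyone keeps their endowment and the group total is 10 × 13 = 130.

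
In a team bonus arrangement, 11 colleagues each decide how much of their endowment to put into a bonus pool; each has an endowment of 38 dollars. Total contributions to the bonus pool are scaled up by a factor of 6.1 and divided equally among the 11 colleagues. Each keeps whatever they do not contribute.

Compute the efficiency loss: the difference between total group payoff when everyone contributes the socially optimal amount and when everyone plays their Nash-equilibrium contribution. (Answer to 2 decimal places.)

2131.80 dollars

Each contributed unit returns 6.1/11 = 0.5545 to its contributor — below 1 — so contributing 0 is dominant for every player. At the Nash equilibrium everyone keeps their 38, and the group total is 11 × 38 = 418.
Each contributed unit returns 6.100 to the group as a whole (0.5545 to each of 11 players), which exceeds 1, so the social optimum is full contribution: group total = 6.100 × 418 = 2549.80.
Efficiency loss = 2549.80 − 418 = 2131.80.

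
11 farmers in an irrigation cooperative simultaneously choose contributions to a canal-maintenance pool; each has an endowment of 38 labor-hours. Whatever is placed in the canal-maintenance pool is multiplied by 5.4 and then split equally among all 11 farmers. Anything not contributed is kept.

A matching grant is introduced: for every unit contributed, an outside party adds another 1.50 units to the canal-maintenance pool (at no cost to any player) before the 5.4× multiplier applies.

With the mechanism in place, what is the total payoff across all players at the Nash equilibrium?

Under the mechanism each unit contributed yields 5.4 × 2.50 / 11 = 1.2273 back to its contributor per unit of net cost, which exceeds 1, making full contribution the dominant choice for everyone.
At the Nash equilibrium everyone contributes 38. Group total payoff = 5.4 × 2.50 × 418 = 5643.00.

5643.00 labor-hours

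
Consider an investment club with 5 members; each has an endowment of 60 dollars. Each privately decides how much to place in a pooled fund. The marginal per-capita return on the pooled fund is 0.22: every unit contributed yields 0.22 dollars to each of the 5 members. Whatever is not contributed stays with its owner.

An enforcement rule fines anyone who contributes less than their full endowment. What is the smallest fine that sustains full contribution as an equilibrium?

46.80 dollars

Given the others contribute fully, the best deviation is to contribute 0 (any partial contribution still incurs the fine and gives up units whose private return 0.22 is below 1).
Deviating from 60 to 0 saves 60 dollars but forfeits the deviator's share of the drop in the pooled fund: 0.22 × 60 = 13.20.
So the deviation gain is 60 − 13.20 = 46.80, and the fine must be at least 46.80 dollars to wipe it out.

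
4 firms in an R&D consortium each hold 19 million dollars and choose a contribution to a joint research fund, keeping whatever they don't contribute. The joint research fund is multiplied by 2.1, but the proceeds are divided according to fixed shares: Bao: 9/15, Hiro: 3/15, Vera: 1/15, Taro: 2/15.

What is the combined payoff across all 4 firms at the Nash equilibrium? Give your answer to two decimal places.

96.90 million dollars

Each unit j contributes comes back to j as 2.1 × (j's share), so j prefers to contribute only if that share exceeds 1/2.1 = 0.4762; otherwise keeping the unit dominates.
Bao alone (share 9/15) is above the threshold, contributing 19; the remaining 3 contribute 0. Total contributed: 19.
The joint research fund pays out 2.1 × 19 = 39.90 in total (split across the unequal shares, but the aggregate is all that matters for the group sum).
The 3 free-riders keep 19 each, adding 57. Group total = 57 + 39.90 = 96.90.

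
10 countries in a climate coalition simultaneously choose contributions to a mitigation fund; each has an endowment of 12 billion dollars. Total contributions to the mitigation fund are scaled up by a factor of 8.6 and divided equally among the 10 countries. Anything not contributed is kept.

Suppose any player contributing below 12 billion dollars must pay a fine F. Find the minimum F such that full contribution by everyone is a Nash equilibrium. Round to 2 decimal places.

Given the others contribute fully, the best deviation is to contribute 0 (any partial contribution still incurs the fine and gives up units whose private return 0.8600 is below 1).
Deviating from 12 to 0 saves 12 billion dollars but forfeits the deviator's share of the drop in the mitigation fund: 8.6/10 × 12 = 10.32.
So the deviation gain is 12 − 10.32 = 1.68, and the fine must be at least 1.68 billion dollars to wipe it out.

1.68 billion dollars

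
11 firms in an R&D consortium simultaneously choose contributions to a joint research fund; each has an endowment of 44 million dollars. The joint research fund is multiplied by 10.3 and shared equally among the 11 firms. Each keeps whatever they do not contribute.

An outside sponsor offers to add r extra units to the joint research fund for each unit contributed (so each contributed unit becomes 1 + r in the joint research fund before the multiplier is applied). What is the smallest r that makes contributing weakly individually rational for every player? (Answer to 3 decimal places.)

0.068

With matching at rate r, one contributed unit becomes (1 + r) in the joint research fund and returns 10.3 × (1 + r) / 11 to the contributor.
Setting this equal to 1: 1 + r = 11/10.3 = 1.0680.
So the minimum matching rate is r = 1.0680 − 1 = 0.068.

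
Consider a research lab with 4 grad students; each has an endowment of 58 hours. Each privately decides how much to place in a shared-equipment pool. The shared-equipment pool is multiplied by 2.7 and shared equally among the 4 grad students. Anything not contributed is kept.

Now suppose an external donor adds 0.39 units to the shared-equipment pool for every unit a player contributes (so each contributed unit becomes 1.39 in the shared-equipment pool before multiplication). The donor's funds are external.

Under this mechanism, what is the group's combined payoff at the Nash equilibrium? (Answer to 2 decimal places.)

The effective private return is 2.7 × 1.39 / 4 = 0.9383, which is still under 1, so the mechanism doesn't change anyone's dominant strategy: zero contribution.
Everyone keeps their endowment and the group total is 4 × 58 = 232.

232.00 hours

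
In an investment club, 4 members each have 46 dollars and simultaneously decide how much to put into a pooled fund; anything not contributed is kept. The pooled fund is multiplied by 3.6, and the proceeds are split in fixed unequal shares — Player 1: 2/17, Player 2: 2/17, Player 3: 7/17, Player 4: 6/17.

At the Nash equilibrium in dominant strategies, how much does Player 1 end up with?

For player j, contributing a unit is worthwhile iff 3.6 × (j's share) ≥ 1, i.e. iff j's share is at least 0.2778.
The shares above 0.2778 belong to Player 3 and Player 4, contributing 46 each; the remaining 2 contribute 0. Total contributed: 92.
Player 1 keeps 46 and receives 3.6 × 92 × 2/17 = 38.96 from the pooled fund, for a payoff of 84.96.

84.96 dollars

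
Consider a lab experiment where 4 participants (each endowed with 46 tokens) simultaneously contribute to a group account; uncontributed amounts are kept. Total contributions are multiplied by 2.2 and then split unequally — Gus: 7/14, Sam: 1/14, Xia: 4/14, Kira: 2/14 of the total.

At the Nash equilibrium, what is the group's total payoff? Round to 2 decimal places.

239.20 tokens

A player with share s gets back 2.2·s per unit contributed, so full contribution is dominant for anyone with s > 1/2.2 = 0.4545 and zero contribution is dominant for anyone below.
Gus alone (share 7/14) is above the threshold, contributing 46; the remaining 3 contribute 0. Total contributed: 46.
The group account pays out 2.2 × 46 = 101.20 in total (split across the unequal shares, but the aggregate is all that matters for the group sum).
The 3 free-riders keep 46 each, adding 138. Group total = 138 + 101.20 = 239.20.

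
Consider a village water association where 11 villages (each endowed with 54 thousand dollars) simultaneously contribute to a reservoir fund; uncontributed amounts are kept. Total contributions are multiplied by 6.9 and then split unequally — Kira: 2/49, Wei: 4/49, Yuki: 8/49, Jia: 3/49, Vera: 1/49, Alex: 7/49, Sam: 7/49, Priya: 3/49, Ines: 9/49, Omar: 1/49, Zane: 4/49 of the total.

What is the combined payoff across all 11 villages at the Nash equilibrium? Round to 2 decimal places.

1231.20 thousand dollars

Player j's private return per contributed unit is 6.9 × (j's share). Contributing is weakly dominant for j when that share is at least 1/6.9 = 0.1449, and contributing 0 is dominant otherwise.
Yuki and Ines are above the threshold, contributing 54 each; the remaining 9 contribute 0. Total contributed: 108.
The reservoir fund pays out 6.9 × 108 = 745.20 in total (split across the unequal shares, but the aggregate is all that matters for the group sum).
The 9 free-riders keep 54 each, adding 486. Group total = 486 + 745.20 = 1231.20.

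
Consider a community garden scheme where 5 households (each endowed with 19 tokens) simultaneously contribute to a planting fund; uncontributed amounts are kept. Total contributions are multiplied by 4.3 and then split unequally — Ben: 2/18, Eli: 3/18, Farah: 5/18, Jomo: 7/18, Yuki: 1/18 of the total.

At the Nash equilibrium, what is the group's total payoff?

220.40 tokens

Player j's private return per contributed unit is 4.3 × (j's share). Contributing is weakly dominant for j when that share is at least 1/4.3 = 0.2326, and contributing 0 is dominant otherwise.
The shares above 0.2326 belong to Farah and Jomo, contributing 19 each; the remaining 3 contribute 0. Total contributed: 38.
The planting fund pays out 4.3 × 38 = 163.40 in total (split across the unequal shares, but the aggregate is all that matters for the group sum).
The 3 free-riders keep 19 each, adding 57. Group total = 57 + 163.40 = 220.40.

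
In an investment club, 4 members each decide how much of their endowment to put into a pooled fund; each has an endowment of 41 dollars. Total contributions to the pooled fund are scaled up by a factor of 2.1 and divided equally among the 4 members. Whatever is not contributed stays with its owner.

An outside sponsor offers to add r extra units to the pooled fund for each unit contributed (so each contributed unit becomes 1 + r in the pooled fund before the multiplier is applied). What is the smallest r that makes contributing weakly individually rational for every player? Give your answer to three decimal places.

0.905

With matching at rate r, one contributed unit becomes (1 + r) in the pooled fund and returns 2.1 × (1 + r) / 4 to the contributor.
Setting this equal to 1: 1 + r = 4/2.1 = 1.9048.
So the minimum matching rate is r = 1.9048 − 1 = 0.905.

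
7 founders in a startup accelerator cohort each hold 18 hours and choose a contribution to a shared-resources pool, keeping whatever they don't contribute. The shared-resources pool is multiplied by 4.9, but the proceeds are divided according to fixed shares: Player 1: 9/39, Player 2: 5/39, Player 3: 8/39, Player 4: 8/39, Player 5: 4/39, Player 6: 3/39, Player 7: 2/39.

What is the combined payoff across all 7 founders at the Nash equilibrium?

Player j's private return per contributed unit is 4.9 × (j's share). Contributing is weakly dominant for j when that share is at least 1/4.9 = 0.2041, and contributing 0 is dominant otherwise.
The shares above 0.2041 belong to Player 1, Player 3 and Player 4, contributing 18 each; the remaining 4 contribute 0. Total contributed: 54.
The shared-resources pool pays out 4.9 × 54 = 264.60 in total (split across the unequal shares, but the aggregate is all that matters for the group sum).
The 4 free-riders keep 18 each, adding 72. Group total = 72 + 264.60 = 336.60.

336.60 hours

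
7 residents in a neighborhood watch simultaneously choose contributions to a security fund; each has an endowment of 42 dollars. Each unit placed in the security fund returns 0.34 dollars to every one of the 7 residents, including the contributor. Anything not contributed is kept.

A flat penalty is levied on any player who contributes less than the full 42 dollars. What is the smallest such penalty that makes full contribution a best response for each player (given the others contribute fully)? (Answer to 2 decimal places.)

Given the others contribute fully, the best deviation is to contribute 0 (any partial contribution still incurs the fine and gives up units whose private return 0.34 is below 1).
Deviating from 42 to 0 saves 42 dollars but forfeits the deviator's share of the drop in the security fund: 0.34 × 42 = 14.28.
So the deviation gain is 42 − 14.28 = 27.72, and the fine must be at least 27.72 dollars to wipe it out.

27.72 dollars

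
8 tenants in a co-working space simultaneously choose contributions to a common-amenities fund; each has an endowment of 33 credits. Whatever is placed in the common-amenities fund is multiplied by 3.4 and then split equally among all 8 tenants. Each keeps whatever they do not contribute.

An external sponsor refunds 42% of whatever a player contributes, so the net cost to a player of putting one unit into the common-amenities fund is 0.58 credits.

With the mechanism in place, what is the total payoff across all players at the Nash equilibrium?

264.00 credits

With the mechanism, a contributed unit returns (3.4/8) / 0.58 = 0.7328 per unit of net cost — still below 1 — so contributing 0 remains dominant for every player.
At the Nash equilibrium no one contributes; group total payoff = 8 × 33 = 264.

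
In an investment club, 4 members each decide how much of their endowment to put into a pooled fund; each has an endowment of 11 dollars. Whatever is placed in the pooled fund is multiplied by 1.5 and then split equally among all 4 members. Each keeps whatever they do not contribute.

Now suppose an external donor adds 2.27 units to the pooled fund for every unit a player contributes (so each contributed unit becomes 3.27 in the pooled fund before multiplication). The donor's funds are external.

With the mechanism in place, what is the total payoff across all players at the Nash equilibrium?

Under the mechanism each unit contributed yields 1.5 × 3.27 / 4 = 1.2263 back to its contributor per unit of net cost, which exceeds 1, making full contribution the dominant choice for everyone.
At the Nash equilibrium everyone contributes 11. Group total payoff = 1.5 × 3.27 × 44 = 215.82.

215.82 dollars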